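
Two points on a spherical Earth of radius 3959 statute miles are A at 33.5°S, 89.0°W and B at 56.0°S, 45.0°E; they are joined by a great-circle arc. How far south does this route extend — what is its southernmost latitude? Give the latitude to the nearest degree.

The great circle lies in the plane with unit normal n̂ = (p₁ × p₂)/|p₁ × p₂|.
Here n̂_z ≈ +0.338; the vertex latitude is φ_max = arccos|n̂_z| ≈ 70.2°.
Check via Clairaut: cos φ_max = |cos φ₁| · sin C = cos(33.5°)·sin(156.1°) ≈ 0.338, again giving ≈ 70.2°.

≈ 70°S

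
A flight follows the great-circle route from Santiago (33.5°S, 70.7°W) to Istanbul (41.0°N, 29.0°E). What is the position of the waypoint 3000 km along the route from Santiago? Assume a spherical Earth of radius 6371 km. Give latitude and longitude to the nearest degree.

≈ 17°S, 47°W

Write both endpoints as unit vectors p₁, p₂ with components (cos φ cos λ, cos φ sin λ, sin φ).
The central angle between the endpoints is δ = arccos(p₁·p₂) ≈ 2.058 rad (117.9°). The total great-circle distance is δ·R ≈ 2.058 × 6371 ≈ 13111 km, so the target fraction is f = 3000/13111 ≈ 0.229.
Interpolate at f ≈ 0.229 with slerp weights a = sin((1−f)δ)/sin δ ≈ 1.132, b = sin(fδ)/sin δ ≈ 0.513.
p = a·p₁ + b·p₂ ≈ (0.651, -0.703, -0.288); φ = arcsin(p_z) ≈ -16.72°, λ = atan2(p_y, p_x) ≈ -47.20°.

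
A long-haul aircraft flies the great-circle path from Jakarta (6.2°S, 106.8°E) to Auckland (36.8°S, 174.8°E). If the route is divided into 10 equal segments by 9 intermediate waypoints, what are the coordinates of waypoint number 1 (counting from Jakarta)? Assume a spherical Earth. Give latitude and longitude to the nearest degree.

Write both endpoints as unit vectors p₁, p₂ with components (cos φ cos λ, cos φ sin λ, sin φ).
The central angle between the endpoints is δ = arccos(p₁·p₂) ≈ 1.199 rad (68.7°).
Interpolate at f = 1/10 with slerp weights a = sin((1−f)δ)/sin δ ≈ 0.946, b = sin(fδ)/sin δ ≈ 0.128.
p = a·p₁ + b·p₂ ≈ (-0.374, 0.910, -0.179); φ = arcsin(p_z) ≈ -10.32°, λ = atan2(p_y, p_x) ≈ 112.36°.

≈ 10°S, 112°E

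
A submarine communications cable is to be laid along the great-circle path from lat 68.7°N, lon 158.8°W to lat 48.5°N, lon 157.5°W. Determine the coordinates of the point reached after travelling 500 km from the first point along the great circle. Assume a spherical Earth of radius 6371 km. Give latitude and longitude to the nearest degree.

≈ lat 64°N, lon 158°W

The haversine formula gives a central angle δ ≈ 0.353 rad (20.2°) between the endpoints. The total great-circle distance is δ·R ≈ 0.353 × 6371 ≈ 2247 km, so the target fraction is f = 500/2247 ≈ 0.222.
Interpolate at f ≈ 0.222 with slerp weights a = sin((1−f)δ)/sin δ ≈ 0.784, b = sin(fδ)/sin δ ≈ 0.227.
p = a·p₁ + b·p₂ ≈ (-0.404, -0.161, 0.900); φ = arcsin(p_z) ≈ 64.21°, λ = atan2(p_y, p_x) ≈ -158.35°.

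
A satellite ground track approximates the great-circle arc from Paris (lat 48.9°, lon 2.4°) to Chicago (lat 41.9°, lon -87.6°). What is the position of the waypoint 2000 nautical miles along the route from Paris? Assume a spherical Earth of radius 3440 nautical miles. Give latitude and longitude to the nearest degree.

≈ lat 54°, lon -52°

Convert each endpoint to a unit vector on the sphere (x = cos φ cos λ, y = cos φ sin λ, z = sin φ).
The central angle between the endpoints is δ = arccos(p₁·p₂) ≈ 1.043 rad (59.8°). The total great-circle distance is δ·R ≈ 1.043 × 3440 ≈ 3589 nmi, so the target fraction is f = 2000/3589 ≈ 0.557.
Interpolate at f ≈ 0.557 with slerp weights a = sin((1−f)δ)/sin δ ≈ 0.516, b = sin(fδ)/sin δ ≈ 0.636.
p = a·p₁ + b·p₂ ≈ (0.359, -0.458, 0.813); φ = arcsin(p_z) ≈ 54.41°, λ = atan2(p_y, p_x) ≈ -51.96°.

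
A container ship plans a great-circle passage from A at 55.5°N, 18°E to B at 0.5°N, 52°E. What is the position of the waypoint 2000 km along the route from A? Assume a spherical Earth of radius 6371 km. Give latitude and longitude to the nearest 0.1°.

≈ 40.5°N, 33.0°E

Convert each endpoint to a unit vector on the sphere (x = cos φ cos λ, y = cos φ sin λ, z = sin φ).
The central angle between the endpoints is δ = arccos(p₁·p₂) ≈ 1.074 rad (61.5°). The total great-circle distance is δ·R ≈ 1.074 × 6371 ≈ 6841 km, so the target fraction is f = 2000/6841 ≈ 0.292.
Interpolate at f ≈ 0.292 with slerp weights a = sin((1−f)δ)/sin δ ≈ 0.784, b = sin(fδ)/sin δ ≈ 0.351.
p = a·p₁ + b·p₂ ≈ (0.638, 0.414, 0.649); φ = arcsin(p_z) ≈ 40.46°, λ = atan2(p_y, p_x) ≈ 32.96°.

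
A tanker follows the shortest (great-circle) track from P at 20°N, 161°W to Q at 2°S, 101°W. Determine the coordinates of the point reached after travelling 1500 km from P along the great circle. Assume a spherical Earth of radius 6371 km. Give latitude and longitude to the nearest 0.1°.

Convert each endpoint to a unit vector on the sphere (x = cos φ cos λ, y = cos φ sin λ, z = sin φ).
The central angle between the endpoints is δ = arccos(p₁·p₂) ≈ 1.095 rad (62.8°). The total great-circle distance is δ·R ≈ 1.095 × 6371 ≈ 6979 km, so the target fraction is f = 1500/6979 ≈ 0.215.
Interpolate at f ≈ 0.215 with slerp weights a = sin((1−f)δ)/sin δ ≈ 0.852, b = sin(fδ)/sin δ ≈ 0.262.
p = a·p₁ + b·p₂ ≈ (-0.807, -0.518, 0.282); φ = arcsin(p_z) ≈ 16.40°, λ = atan2(p_y, p_x) ≈ -147.31°.

≈ 16.4°N, 147.3°W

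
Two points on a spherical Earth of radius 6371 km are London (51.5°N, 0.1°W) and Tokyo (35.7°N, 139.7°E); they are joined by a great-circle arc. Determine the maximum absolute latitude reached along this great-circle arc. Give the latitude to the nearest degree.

≈ 71°N

The great circle lies in the plane with unit normal n̂ = (p₁ × p₂)/|p₁ × p₂|.
Here n̂_z ≈ +0.327; the vertex latitude is φ_max = arccos|n̂_z| ≈ 70.9°.
Check via Clairaut: cos φ_max = |cos φ₁| · sin C = cos(51.5°)·sin(31.7°) ≈ 0.327, again giving ≈ 70.9°.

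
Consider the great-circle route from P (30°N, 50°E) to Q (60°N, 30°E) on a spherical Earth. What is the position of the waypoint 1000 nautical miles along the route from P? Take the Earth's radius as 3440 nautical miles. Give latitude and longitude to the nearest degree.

From cos δ = sin φ₁ sin φ₂ + cos φ₁ cos φ₂ cos Δλ, the central angle is δ ≈ 0.574 rad (32.9°). The total great-circle distance is δ·R ≈ 0.574 × 3440 ≈ 1973 nmi, so the target fraction is f = 1000/1973 ≈ 0.507.
Interpolate at f ≈ 0.507 with slerp weights a = sin((1−f)δ)/sin δ ≈ 0.514, b = sin(fδ)/sin δ ≈ 0.528.
p = a·p₁ + b·p₂ ≈ (0.515, 0.473, 0.715); φ = arcsin(p_z) ≈ 45.61°, λ = atan2(p_y, p_x) ≈ 42.58°.

≈ (46°N, 43°E)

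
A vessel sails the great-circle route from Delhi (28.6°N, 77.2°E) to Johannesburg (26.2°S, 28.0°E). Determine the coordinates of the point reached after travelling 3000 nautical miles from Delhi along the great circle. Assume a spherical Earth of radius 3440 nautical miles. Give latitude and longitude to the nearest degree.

Write both endpoints as unit vectors p₁, p₂ with components (cos φ cos λ, cos φ sin λ, sin φ).
The central angle between the endpoints is δ = arccos(p₁·p₂) ≈ 1.263 rad (72.3°). The total great-circle distance is δ·R ≈ 1.263 × 3440 ≈ 4343 nmi, so the target fraction is f = 3000/4343 ≈ 0.691.
Interpolate at f ≈ 0.691 with slerp weights a = sin((1−f)δ)/sin δ ≈ 0.399, b = sin(fδ)/sin δ ≈ 0.804.
p = a·p₁ + b·p₂ ≈ (0.714, 0.680, -0.164); φ = arcsin(p_z) ≈ -9.41°, λ = atan2(p_y, p_x) ≈ 43.61°.

≈ (9°S, 44°E)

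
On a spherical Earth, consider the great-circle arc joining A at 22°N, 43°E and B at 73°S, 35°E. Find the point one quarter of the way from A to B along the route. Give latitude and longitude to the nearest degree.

Write both endpoints as unit vectors p₁, p₂ with components (cos φ cos λ, cos φ sin λ, sin φ).
The central angle between the endpoints is δ = arccos(p₁·p₂) ≈ 1.661 rad (95.2°).
Interpolate at f = 1/4 with slerp weights a = sin((1−f)δ)/sin δ ≈ 0.951, b = sin(fδ)/sin δ ≈ 0.405.
p = a·p₁ + b·p₂ ≈ (0.742, 0.670, -0.031); φ = arcsin(p_z) ≈ -1.77°, λ = atan2(p_y, p_x) ≈ 42.06°.

≈ 2°S, 42°E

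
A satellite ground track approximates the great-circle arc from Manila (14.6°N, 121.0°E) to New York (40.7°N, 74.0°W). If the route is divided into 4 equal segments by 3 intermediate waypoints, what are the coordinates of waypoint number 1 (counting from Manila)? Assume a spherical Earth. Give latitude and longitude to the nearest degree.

Write both endpoints as unit vectors p₁, p₂ with components (cos φ cos λ, cos φ sin λ, sin φ).
The central angle between the endpoints is δ = arccos(p₁·p₂) ≈ 2.146 rad (123.0°).
Interpolate at f = 1/4 with slerp weights a = sin((1−f)δ)/sin δ ≈ 1.191, b = sin(fδ)/sin δ ≈ 0.609.
p = a·p₁ + b·p₂ ≈ (-0.466, 0.544, 0.698); φ = arcsin(p_z) ≈ 44.24°, λ = atan2(p_y, p_x) ≈ 130.61°.

≈ 44°N, 131°E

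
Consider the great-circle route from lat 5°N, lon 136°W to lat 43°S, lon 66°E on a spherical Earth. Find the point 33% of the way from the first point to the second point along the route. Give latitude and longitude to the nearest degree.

Write both endpoints as unit vectors p₁, p₂ with components (cos φ cos λ, cos φ sin λ, sin φ).
The central angle between the endpoints is δ = arccos(p₁·p₂) ≈ 2.396 rad (137.3°).
Interpolate at f = 0.33 with slerp weights a = sin((1−f)δ)/sin δ ≈ 1.474, b = sin(fδ)/sin δ ≈ 1.048.
p = a·p₁ + b·p₂ ≈ (-0.744, -0.319, -0.587); φ = arcsin(p_z) ≈ -35.91°, λ = atan2(p_y, p_x) ≈ -156.77°.

≈ lat 36°S, lon 157°W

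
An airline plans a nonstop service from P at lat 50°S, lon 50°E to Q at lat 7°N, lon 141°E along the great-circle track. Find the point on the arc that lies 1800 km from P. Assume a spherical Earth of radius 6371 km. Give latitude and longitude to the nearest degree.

Convert each endpoint to a unit vector on the sphere (x = cos φ cos λ, y = cos φ sin λ, z = sin φ).
The central angle between the endpoints is δ = arccos(p₁·p₂) ≈ 1.675 rad (96.0°). The total great-circle distance is δ·R ≈ 1.675 × 6371 ≈ 10674 km, so the target fraction is f = 1800/10674 ≈ 0.169.
Interpolate at f ≈ 0.169 with slerp weights a = sin((1−f)δ)/sin δ ≈ 0.990, b = sin(fδ)/sin δ ≈ 0.280.
p = a·p₁ + b·p₂ ≈ (0.193, 0.662, -0.724); φ = arcsin(p_z) ≈ -46.38°, λ = atan2(p_y, p_x) ≈ 73.78°.

≈ lat 46°S, lon 74°E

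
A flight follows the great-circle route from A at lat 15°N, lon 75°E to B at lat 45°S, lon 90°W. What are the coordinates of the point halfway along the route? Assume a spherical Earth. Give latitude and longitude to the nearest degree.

The haversine formula gives a central angle δ ≈ 2.573 rad (147.4°) between the endpoints.
Interpolate at f = 1/2 with slerp weights a = sin((1−f)δ)/sin δ ≈ 1.783, b = sin(fδ)/sin δ ≈ 1.783.
p = a·p₁ + b·p₂ ≈ (0.446, 0.403, -0.799); φ = arcsin(p_z) ≈ -53.07°, λ = atan2(p_y, p_x) ≈ 42.10°.

≈ lat 53°S, lon 42°E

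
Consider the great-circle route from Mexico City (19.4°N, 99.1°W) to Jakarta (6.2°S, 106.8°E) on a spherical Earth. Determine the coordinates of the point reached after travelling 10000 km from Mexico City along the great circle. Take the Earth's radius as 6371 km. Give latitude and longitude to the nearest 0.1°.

≈ 22.8°N, 162.5°E

From cos δ = sin φ₁ sin φ₂ + cos φ₁ cos φ₂ cos Δλ, the central angle is δ ≈ 2.645 rad (151.6°). The total great-circle distance is δ·R ≈ 2.645 × 6371 ≈ 16854 km, so the target fraction is f = 10000/16854 ≈ 0.593.
Interpolate at f ≈ 0.593 with slerp weights a = sin((1−f)δ)/sin δ ≈ 1.848, b = sin(fδ)/sin δ ≈ 2.100.
p = a·p₁ + b·p₂ ≈ (-0.879, 0.278, 0.387); φ = arcsin(p_z) ≈ 22.77°, λ = atan2(p_y, p_x) ≈ 162.48°.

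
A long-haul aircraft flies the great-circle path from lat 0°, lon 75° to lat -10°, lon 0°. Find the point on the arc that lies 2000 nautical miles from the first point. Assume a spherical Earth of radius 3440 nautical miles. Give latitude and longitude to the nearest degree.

≈ lat -6°, lon 42°

Write both endpoints as unit vectors p₁, p₂ with components (cos φ cos λ, cos φ sin λ, sin φ).
The central angle between the endpoints is δ = arccos(p₁·p₂) ≈ 1.313 rad (75.2°). The total great-circle distance is δ·R ≈ 1.313 × 3440 ≈ 4517 nmi, so the target fraction is f = 2000/4517 ≈ 0.443.
Interpolate at f ≈ 0.443 with slerp weights a = sin((1−f)δ)/sin δ ≈ 0.691, b = sin(fδ)/sin δ ≈ 0.568.
p = a·p₁ + b·p₂ ≈ (0.738, 0.667, -0.099); φ = arcsin(p_z) ≈ -5.66°, λ = atan2(p_y, p_x) ≈ 42.12°.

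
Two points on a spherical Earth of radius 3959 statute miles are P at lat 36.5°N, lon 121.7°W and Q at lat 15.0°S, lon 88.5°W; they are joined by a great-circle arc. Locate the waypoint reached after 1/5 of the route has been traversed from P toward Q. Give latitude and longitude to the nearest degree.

From cos δ = sin φ₁ sin φ₂ + cos φ₁ cos φ₂ cos Δλ, the central angle is δ ≈ 1.052 rad (60.3°).
Interpolate at f = 1/5 with slerp weights a = sin((1−f)δ)/sin δ ≈ 0.859, b = sin(fδ)/sin δ ≈ 0.241.
p = a·p₁ + b·p₂ ≈ (-0.357, -0.820, 0.449); φ = arcsin(p_z) ≈ 26.65°, λ = atan2(p_y, p_x) ≈ -113.52°.

≈ lat 27°N, lon 114°W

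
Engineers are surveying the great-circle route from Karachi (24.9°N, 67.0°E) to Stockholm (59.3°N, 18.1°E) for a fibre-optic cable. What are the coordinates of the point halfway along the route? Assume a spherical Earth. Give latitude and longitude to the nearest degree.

The haversine formula gives a central angle δ ≈ 0.841 rad (48.2°) between the endpoints.
Interpolate at f = 1/2 with slerp weights a = sin((1−f)δ)/sin δ ≈ 0.548, b = sin(fδ)/sin δ ≈ 0.548.
p = a·p₁ + b·p₂ ≈ (0.460, 0.544, 0.702); φ = arcsin(p_z) ≈ 44.56°, λ = atan2(p_y, p_x) ≈ 49.80°.

≈ 45°N, 50°E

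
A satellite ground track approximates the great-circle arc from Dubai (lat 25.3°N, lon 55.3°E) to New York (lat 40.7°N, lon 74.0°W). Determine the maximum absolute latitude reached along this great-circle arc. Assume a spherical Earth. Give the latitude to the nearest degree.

≈ 58°N

The great circle lies in the plane with unit normal n̂ = (p₁ × p₂)/|p₁ × p₂|.
Here n̂_z ≈ -0.537; the vertex latitude is φ_max = arccos|n̂_z| ≈ 57.5°.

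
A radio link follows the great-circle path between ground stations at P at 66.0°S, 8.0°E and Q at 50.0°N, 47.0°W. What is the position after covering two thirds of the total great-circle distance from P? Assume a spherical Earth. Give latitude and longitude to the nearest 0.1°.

From cos δ = sin φ₁ sin φ₂ + cos φ₁ cos φ₂ cos Δλ, the central angle is δ ≈ 2.153 rad (123.4°).
Interpolate at f = 2/3 with slerp weights a = sin((1−f)δ)/sin δ ≈ 0.787, b = sin(fδ)/sin δ ≈ 1.186.
p = a·p₁ + b·p₂ ≈ (0.837, -0.513, 0.189); φ = arcsin(p_z) ≈ 10.92°, λ = atan2(p_y, p_x) ≈ -31.50°.

≈ 10.9°N, 31.5°W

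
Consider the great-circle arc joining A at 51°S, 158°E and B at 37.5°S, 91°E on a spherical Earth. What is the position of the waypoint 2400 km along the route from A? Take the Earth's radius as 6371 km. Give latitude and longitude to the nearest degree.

≈ 50°S, 124°E

Convert each endpoint to a unit vector on the sphere (x = cos φ cos λ, y = cos φ sin λ, z = sin φ).
The central angle between the endpoints is δ = arccos(p₁·p₂) ≈ 0.839 rad (48.1°). The total great-circle distance is δ·R ≈ 0.839 × 6371 ≈ 5346 km, so the target fraction is f = 2400/5346 ≈ 0.449.
Interpolate at f ≈ 0.449 with slerp weights a = sin((1−f)δ)/sin δ ≈ 0.600, b = sin(fδ)/sin δ ≈ 0.494.
p = a·p₁ + b·p₂ ≈ (-0.357, 0.534, -0.767); φ = arcsin(p_z) ≈ -50.08°, λ = atan2(p_y, p_x) ≈ 123.76°.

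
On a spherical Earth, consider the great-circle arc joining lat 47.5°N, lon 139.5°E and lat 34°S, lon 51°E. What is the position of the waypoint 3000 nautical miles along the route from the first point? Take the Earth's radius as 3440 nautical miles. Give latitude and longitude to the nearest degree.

Convert each endpoint to a unit vector on the sphere (x = cos φ cos λ, y = cos φ sin λ, z = sin φ).
The central angle between the endpoints is δ = arccos(p₁·p₂) ≈ 1.980 rad (113.4°). The total great-circle distance is δ·R ≈ 1.980 × 3440 ≈ 6810 nmi, so the target fraction is f = 3000/6810 ≈ 0.441.
Interpolate at f ≈ 0.441 with slerp weights a = sin((1−f)δ)/sin δ ≈ 0.975, b = sin(fδ)/sin δ ≈ 0.834.
p = a·p₁ + b·p₂ ≈ (-0.066, 0.965, 0.252); φ = arcsin(p_z) ≈ 14.61°, λ = atan2(p_y, p_x) ≈ 93.88°.

≈ lat 15°N, lon 94°E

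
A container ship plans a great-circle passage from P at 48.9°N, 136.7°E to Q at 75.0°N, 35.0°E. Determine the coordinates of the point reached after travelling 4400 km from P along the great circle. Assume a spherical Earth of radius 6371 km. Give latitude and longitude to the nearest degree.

≈ 77°N, 61°E

Convert each endpoint to a unit vector on the sphere (x = cos φ cos λ, y = cos φ sin λ, z = sin φ).
The central angle between the endpoints is δ = arccos(p₁·p₂) ≈ 0.805 rad (46.1°). The total great-circle distance is δ·R ≈ 0.805 × 6371 ≈ 5126 km, so the target fraction is f = 4400/5126 ≈ 0.858.
Interpolate at f ≈ 0.858 with slerp weights a = sin((1−f)δ)/sin δ ≈ 0.158, b = sin(fδ)/sin δ ≈ 0.884.
p = a·p₁ + b·p₂ ≈ (0.112, 0.202, 0.973); φ = arcsin(p_z) ≈ 76.63°, λ = atan2(p_y, p_x) ≈ 61.06°.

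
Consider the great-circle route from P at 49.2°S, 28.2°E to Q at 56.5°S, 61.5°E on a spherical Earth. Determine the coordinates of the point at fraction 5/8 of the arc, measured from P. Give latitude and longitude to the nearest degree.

≈ 55°S, 48°E

Write both endpoints as unit vectors p₁, p₂ with components (cos φ cos λ, cos φ sin λ, sin φ).
The central angle between the endpoints is δ = arccos(p₁·p₂) ≈ 0.369 rad (21.1°).
Interpolate at f = 5/8 with slerp weights a = sin((1−f)δ)/sin δ ≈ 0.382, b = sin(fδ)/sin δ ≈ 0.634.
p = a·p₁ + b·p₂ ≈ (0.387, 0.425, -0.818); φ = arcsin(p_z) ≈ -54.88°, λ = atan2(p_y, p_x) ≈ 47.70°.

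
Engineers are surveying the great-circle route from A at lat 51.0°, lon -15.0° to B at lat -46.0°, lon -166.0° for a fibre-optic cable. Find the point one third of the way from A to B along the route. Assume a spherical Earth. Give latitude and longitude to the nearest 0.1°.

Write both endpoints as unit vectors p₁, p₂ with components (cos φ cos λ, cos φ sin λ, sin φ).
The central angle between the endpoints is δ = arccos(p₁·p₂) ≈ 2.798 rad (160.3°).
Interpolate at f = 1/3 with slerp weights a = sin((1−f)δ)/sin δ ≈ 2.837, b = sin(fδ)/sin δ ≈ 2.381.
p = a·p₁ + b·p₂ ≈ (0.120, -0.862, 0.492); φ = arcsin(p_z) ≈ 29.49°, λ = atan2(p_y, p_x) ≈ -82.08°.

≈ lat 29.5°, lon -82.1°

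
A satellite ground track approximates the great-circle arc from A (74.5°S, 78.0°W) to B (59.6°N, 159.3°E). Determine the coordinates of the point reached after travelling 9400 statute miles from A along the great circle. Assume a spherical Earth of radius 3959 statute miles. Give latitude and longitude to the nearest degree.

Write both endpoints as unit vectors p₁, p₂ with components (cos φ cos λ, cos φ sin λ, sin φ).
The central angle between the endpoints is δ = arccos(p₁·p₂) ≈ 2.700 rad (154.7°). The total great-circle distance is δ·R ≈ 2.700 × 3959 ≈ 10691 mi, so the target fraction is f = 9400/10691 ≈ 0.879.
Interpolate at f ≈ 0.879 with slerp weights a = sin((1−f)δ)/sin δ ≈ 0.750, b = sin(fδ)/sin δ ≈ 1.625.
p = a·p₁ + b·p₂ ≈ (-0.728, 0.095, 0.679); φ = arcsin(p_z) ≈ 42.79°, λ = atan2(p_y, p_x) ≈ 172.58°.

≈ (43°N, 173°E)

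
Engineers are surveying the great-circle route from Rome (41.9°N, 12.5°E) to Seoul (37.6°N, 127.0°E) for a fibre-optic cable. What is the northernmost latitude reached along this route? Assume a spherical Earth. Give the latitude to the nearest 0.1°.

≈ 57.1°N

The great circle lies in the plane with unit normal n̂ = (p₁ × p₂)/|p₁ × p₂|.
Here n̂_z ≈ +0.544; the vertex latitude is φ_max = arccos|n̂_z| ≈ 57.1°.
Check via Clairaut: cos φ_max = |cos φ₁| · sin C = cos(41.9°)·sin(46.9°) ≈ 0.544, again giving ≈ 57.1°.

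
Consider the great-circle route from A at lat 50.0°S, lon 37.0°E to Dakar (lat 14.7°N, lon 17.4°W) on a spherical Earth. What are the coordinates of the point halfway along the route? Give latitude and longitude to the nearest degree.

Write both endpoints as unit vectors p₁, p₂ with components (cos φ cos λ, cos φ sin λ, sin φ).
The central angle between the endpoints is δ = arccos(p₁·p₂) ≈ 1.402 rad (80.4°).
Interpolate at f = 1/2 with slerp weights a = sin((1−f)δ)/sin δ ≈ 0.654, b = sin(fδ)/sin δ ≈ 0.654.
p = a·p₁ + b·p₂ ≈ (0.940, 0.064, -0.335); φ = arcsin(p_z) ≈ -19.59°, λ = atan2(p_y, p_x) ≈ 3.89°.

≈ lat 20°S, lon 4°E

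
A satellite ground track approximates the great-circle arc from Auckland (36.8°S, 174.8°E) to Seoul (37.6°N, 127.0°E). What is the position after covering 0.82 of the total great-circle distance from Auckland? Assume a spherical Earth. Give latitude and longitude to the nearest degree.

≈ 25°N, 137°E

The haversine formula gives a central angle δ ≈ 1.510 rad (86.5°) between the endpoints.
Interpolate at f = 0.82 with slerp weights a = sin((1−f)δ)/sin δ ≈ 0.269, b = sin(fδ)/sin δ ≈ 0.947.
p = a·p₁ + b·p₂ ≈ (-0.666, 0.619, 0.417); φ = arcsin(p_z) ≈ 24.62°, λ = atan2(p_y, p_x) ≈ 137.11°.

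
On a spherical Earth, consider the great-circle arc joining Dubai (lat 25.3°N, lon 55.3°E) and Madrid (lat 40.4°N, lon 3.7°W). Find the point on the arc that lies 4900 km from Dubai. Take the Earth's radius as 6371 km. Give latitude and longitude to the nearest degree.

Write both endpoints as unit vectors p₁, p₂ with components (cos φ cos λ, cos φ sin λ, sin φ).
The central angle between the endpoints is δ = arccos(p₁·p₂) ≈ 0.887 rad (50.8°). The total great-circle distance is δ·R ≈ 0.887 × 6371 ≈ 5652 km, so the target fraction is f = 4900/5652 ≈ 0.867.
Interpolate at f ≈ 0.867 with slerp weights a = sin((1−f)δ)/sin δ ≈ 0.152, b = sin(fδ)/sin δ ≈ 0.897.
p = a·p₁ + b·p₂ ≈ (0.760, 0.069, 0.646); φ = arcsin(p_z) ≈ 40.27°, λ = atan2(p_y, p_x) ≈ 5.18°.

≈ lat 40°N, lon 5°E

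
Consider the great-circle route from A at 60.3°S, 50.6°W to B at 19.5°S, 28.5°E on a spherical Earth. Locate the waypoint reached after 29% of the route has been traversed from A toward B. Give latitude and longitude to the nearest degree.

≈ 55°S, 15°W

Write both endpoints as unit vectors p₁, p₂ with components (cos φ cos λ, cos φ sin λ, sin φ).
The central angle between the endpoints is δ = arccos(p₁·p₂) ≈ 1.183 rad (67.8°).
Interpolate at f = 0.29 with slerp weights a = sin((1−f)δ)/sin δ ≈ 0.804, b = sin(fδ)/sin δ ≈ 0.363.
p = a·p₁ + b·p₂ ≈ (0.554, -0.145, -0.820); φ = arcsin(p_z) ≈ -55.08°, λ = atan2(p_y, p_x) ≈ -14.62°.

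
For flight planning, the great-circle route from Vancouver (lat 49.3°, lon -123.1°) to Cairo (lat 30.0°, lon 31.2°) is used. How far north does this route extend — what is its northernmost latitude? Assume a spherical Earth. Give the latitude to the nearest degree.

The great circle lies in the plane with unit normal n̂ = (p₁ × p₂)/|p₁ × p₂|.
Here n̂_z ≈ +0.247; the vertex latitude is φ_max = arccos|n̂_z| ≈ 75.7°.
Check via Clairaut: cos φ_max = |cos φ₁| · sin C = cos(49.3°)·sin(22.3°) ≈ 0.247, again giving ≈ 75.7°.

≈ 76°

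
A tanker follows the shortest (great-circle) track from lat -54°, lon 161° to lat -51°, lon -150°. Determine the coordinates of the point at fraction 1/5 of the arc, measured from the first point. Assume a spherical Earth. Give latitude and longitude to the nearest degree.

≈ lat -55°, lon 171°

From cos δ = sin φ₁ sin φ₂ + cos φ₁ cos φ₂ cos Δλ, the central angle is δ ≈ 0.513 rad (29.4°).
Interpolate at f = 1/5 with slerp weights a = sin((1−f)δ)/sin δ ≈ 0.813, b = sin(fδ)/sin δ ≈ 0.209.
p = a·p₁ + b·p₂ ≈ (-0.566, 0.090, -0.820); φ = arcsin(p_z) ≈ -55.07°, λ = atan2(p_y, p_x) ≈ 170.97°.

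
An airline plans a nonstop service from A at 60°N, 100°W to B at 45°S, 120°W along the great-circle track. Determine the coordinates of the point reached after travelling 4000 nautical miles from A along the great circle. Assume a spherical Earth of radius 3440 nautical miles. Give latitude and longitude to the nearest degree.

≈ 6°S, 113°W

Write both endpoints as unit vectors p₁, p₂ with components (cos φ cos λ, cos φ sin λ, sin φ).
The central angle between the endpoints is δ = arccos(p₁·p₂) ≈ 1.855 rad (106.3°). The total great-circle distance is δ·R ≈ 1.855 × 3440 ≈ 6380 nmi, so the target fraction is f = 4000/6380 ≈ 0.627.
Interpolate at f ≈ 0.627 with slerp weights a = sin((1−f)δ)/sin δ ≈ 0.665, b = sin(fδ)/sin δ ≈ 0.956.
p = a·p₁ + b·p₂ ≈ (-0.396, -0.913, -0.101); φ = arcsin(p_z) ≈ -5.77°, λ = atan2(p_y, p_x) ≈ -113.44°.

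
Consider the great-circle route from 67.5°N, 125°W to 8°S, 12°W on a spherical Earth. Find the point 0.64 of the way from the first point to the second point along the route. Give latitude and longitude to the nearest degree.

≈ 27°N, 27°W

Convert each endpoint to a unit vector on the sphere (x = cos φ cos λ, y = cos φ sin λ, z = sin φ).
The central angle between the endpoints is δ = arccos(p₁·p₂) ≈ 1.851 rad (106.1°).
Interpolate at f = 0.64 with slerp weights a = sin((1−f)δ)/sin δ ≈ 0.643, b = sin(fδ)/sin δ ≈ 0.964.
p = a·p₁ + b·p₂ ≈ (0.793, -0.400, 0.460); φ = arcsin(p_z) ≈ 27.40°, λ = atan2(p_y, p_x) ≈ -26.79°.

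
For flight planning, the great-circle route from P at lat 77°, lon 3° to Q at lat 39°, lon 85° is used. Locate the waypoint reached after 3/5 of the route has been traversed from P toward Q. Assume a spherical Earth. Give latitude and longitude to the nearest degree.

The haversine formula gives a central angle δ ≈ 0.880 rad (50.4°) between the endpoints.
Interpolate at f = 3/5 with slerp weights a = sin((1−f)δ)/sin δ ≈ 0.447, b = sin(fδ)/sin δ ≈ 0.654.
p = a·p₁ + b·p₂ ≈ (0.145, 0.511, 0.847); φ = arcsin(p_z) ≈ 57.90°, λ = atan2(p_y, p_x) ≈ 74.19°.

≈ lat 58°, lon 74°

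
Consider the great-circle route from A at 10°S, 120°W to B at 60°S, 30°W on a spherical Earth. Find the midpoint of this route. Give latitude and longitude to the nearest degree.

Convert each endpoint to a unit vector on the sphere (x = cos φ cos λ, y = cos φ sin λ, z = sin φ).
The central angle between the endpoints is δ = arccos(p₁·p₂) ≈ 1.420 rad (81.4°).
Interpolate at f = 1/2 with slerp weights a = sin((1−f)δ)/sin δ ≈ 0.659, b = sin(fδ)/sin δ ≈ 0.659.
p = a·p₁ + b·p₂ ≈ (-0.039, -0.727, -0.685); φ = arcsin(p_z) ≈ -43.27°, λ = atan2(p_y, p_x) ≈ -93.08°.

≈ 43°S, 93°W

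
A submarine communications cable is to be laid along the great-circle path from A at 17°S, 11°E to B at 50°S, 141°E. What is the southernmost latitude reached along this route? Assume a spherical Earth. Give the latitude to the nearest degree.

The great circle lies in the plane with unit normal n̂ = (p₁ × p₂)/|p₁ × p₂|.
Here n̂_z ≈ +0.478; the vertex latitude is φ_max = arccos|n̂_z| ≈ 61.4°.
Check via Clairaut: cos φ_max = |cos φ₁| · sin C = cos(17.0°)·sin(150.0°) ≈ 0.478, again giving ≈ 61.4°.

≈ 61°S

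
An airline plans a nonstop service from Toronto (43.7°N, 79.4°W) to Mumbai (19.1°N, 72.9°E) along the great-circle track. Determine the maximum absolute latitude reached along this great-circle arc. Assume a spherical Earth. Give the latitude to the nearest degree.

≈ 70°N

The great circle lies in the plane with unit normal n̂ = (p₁ × p₂)/|p₁ × p₂|.
Here n̂_z ≈ +0.343; the vertex latitude is φ_max = arccos|n̂_z| ≈ 69.9°.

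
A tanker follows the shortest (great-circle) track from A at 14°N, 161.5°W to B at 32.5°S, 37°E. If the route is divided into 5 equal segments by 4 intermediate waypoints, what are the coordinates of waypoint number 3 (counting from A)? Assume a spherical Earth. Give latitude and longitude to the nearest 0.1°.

The haversine formula gives a central angle δ ≈ 2.705 rad (155.0°) between the endpoints.
Interpolate at f = 3/5 with slerp weights a = sin((1−f)δ)/sin δ ≈ 2.086, b = sin(fδ)/sin δ ≈ 2.360.
p = a·p₁ + b·p₂ ≈ (-0.330, 0.555, -0.763); φ = arcsin(p_z) ≈ -49.75°, λ = atan2(p_y, p_x) ≈ 120.72°.

≈ 49.7°S, 120.7°E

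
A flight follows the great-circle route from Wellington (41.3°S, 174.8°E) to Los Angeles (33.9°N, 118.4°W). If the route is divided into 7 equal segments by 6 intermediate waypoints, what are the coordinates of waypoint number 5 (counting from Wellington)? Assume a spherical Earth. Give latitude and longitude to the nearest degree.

Convert each endpoint to a unit vector on the sphere (x = cos φ cos λ, y = cos φ sin λ, z = sin φ).
The central angle between the endpoints is δ = arccos(p₁·p₂) ≈ 1.694 rad (97.0°).
Interpolate at f = 5/7 with slerp weights a = sin((1−f)δ)/sin δ ≈ 0.469, b = sin(fδ)/sin δ ≈ 0.943.
p = a·p₁ + b·p₂ ≈ (-0.723, -0.656, 0.216); φ = arcsin(p_z) ≈ 12.50°, λ = atan2(p_y, p_x) ≈ -137.76°.

≈ 12°N, 138°W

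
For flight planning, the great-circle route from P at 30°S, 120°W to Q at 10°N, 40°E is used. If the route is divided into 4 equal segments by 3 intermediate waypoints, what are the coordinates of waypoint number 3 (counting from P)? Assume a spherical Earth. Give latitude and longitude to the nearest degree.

Write both endpoints as unit vectors p₁, p₂ with components (cos φ cos λ, cos φ sin λ, sin φ).
The central angle between the endpoints is δ = arccos(p₁·p₂) ≈ 2.664 rad (152.7°).
Interpolate at f = 3/4 with slerp weights a = sin((1−f)δ)/sin δ ≈ 1.345, b = sin(fδ)/sin δ ≈ 1.981.
p = a·p₁ + b·p₂ ≈ (0.912, 0.245, -0.329); φ = arcsin(p_z) ≈ -19.18°, λ = atan2(p_y, p_x) ≈ 15.05°.

≈ 19°S, 15°E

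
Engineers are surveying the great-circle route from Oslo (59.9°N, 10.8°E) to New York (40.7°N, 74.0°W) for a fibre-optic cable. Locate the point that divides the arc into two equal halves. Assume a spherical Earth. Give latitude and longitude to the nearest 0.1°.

≈ (58.1°N, 42.1°W)

Write both endpoints as unit vectors p₁, p₂ with components (cos φ cos λ, cos φ sin λ, sin φ).
The central angle between the endpoints is δ = arccos(p₁·p₂) ≈ 0.929 rad (53.2°).
Interpolate at f = 1/2 with slerp weights a = sin((1−f)δ)/sin δ ≈ 0.559, b = sin(fδ)/sin δ ≈ 0.559.
p = a·p₁ + b·p₂ ≈ (0.392, -0.355, 0.849); φ = arcsin(p_z) ≈ 58.05°, λ = atan2(p_y, p_x) ≈ -42.14°.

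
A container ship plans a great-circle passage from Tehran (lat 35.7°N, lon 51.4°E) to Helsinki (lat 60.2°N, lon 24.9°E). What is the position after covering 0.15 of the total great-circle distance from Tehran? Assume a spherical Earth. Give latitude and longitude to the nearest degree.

≈ lat 40°N, lon 49°E

From cos δ = sin φ₁ sin φ₂ + cos φ₁ cos φ₂ cos Δλ, the central angle is δ ≈ 0.521 rad (29.8°).
Interpolate at f = 0.15 with slerp weights a = sin((1−f)δ)/sin δ ≈ 0.861, b = sin(fδ)/sin δ ≈ 0.157.
p = a·p₁ + b·p₂ ≈ (0.507, 0.579, 0.638); φ = arcsin(p_z) ≈ 39.68°, λ = atan2(p_y, p_x) ≈ 48.81°.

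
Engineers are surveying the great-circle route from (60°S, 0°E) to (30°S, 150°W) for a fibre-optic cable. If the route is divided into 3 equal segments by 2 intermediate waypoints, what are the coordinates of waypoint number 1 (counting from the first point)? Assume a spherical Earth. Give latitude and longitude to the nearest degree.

≈ (77°S, 74°W)

The haversine formula gives a central angle δ ≈ 1.513 rad (86.7°) between the endpoints.
Interpolate at f = 1/3 with slerp weights a = sin((1−f)δ)/sin δ ≈ 0.847, b = sin(fδ)/sin δ ≈ 0.484.
p = a·p₁ + b·p₂ ≈ (0.061, -0.210, -0.976); φ = arcsin(p_z) ≈ -77.40°, λ = atan2(p_y, p_x) ≈ -73.83°.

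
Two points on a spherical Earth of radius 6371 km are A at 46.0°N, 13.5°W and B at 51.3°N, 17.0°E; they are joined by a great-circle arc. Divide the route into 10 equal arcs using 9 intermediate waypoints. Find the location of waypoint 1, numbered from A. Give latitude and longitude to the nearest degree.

≈ 47°N, 11°W

Convert each endpoint to a unit vector on the sphere (x = cos φ cos λ, y = cos φ sin λ, z = sin φ).
The central angle between the endpoints is δ = arccos(p₁·p₂) ≈ 0.361 rad (20.7°).
Interpolate at f = 1/10 with slerp weights a = sin((1−f)δ)/sin δ ≈ 0.904, b = sin(fδ)/sin δ ≈ 0.102.
p = a·p₁ + b·p₂ ≈ (0.672, -0.128, 0.730); φ = arcsin(p_z) ≈ 46.87°, λ = atan2(p_y, p_x) ≈ -10.78°.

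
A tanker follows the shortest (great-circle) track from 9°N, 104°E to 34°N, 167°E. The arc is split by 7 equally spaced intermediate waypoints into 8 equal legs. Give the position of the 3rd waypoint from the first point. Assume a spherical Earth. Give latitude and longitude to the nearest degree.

≈ 21°N, 125°E

Write both endpoints as unit vectors p₁, p₂ with components (cos φ cos λ, cos φ sin λ, sin φ).
The central angle between the endpoints is δ = arccos(p₁·p₂) ≈ 1.094 rad (62.7°).
Interpolate at f = 3/8 with slerp weights a = sin((1−f)δ)/sin δ ≈ 0.711, b = sin(fδ)/sin δ ≈ 0.449.
p = a·p₁ + b·p₂ ≈ (-0.532, 0.765, 0.362); φ = arcsin(p_z) ≈ 21.24°, λ = atan2(p_y, p_x) ≈ 124.84°.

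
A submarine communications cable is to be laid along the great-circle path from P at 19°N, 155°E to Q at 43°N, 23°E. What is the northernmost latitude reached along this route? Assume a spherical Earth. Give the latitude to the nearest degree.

≈ 58°N

The great circle lies in the plane with unit normal n̂ = (p₁ × p₂)/|p₁ × p₂|.
Here n̂_z ≈ -0.529; the vertex latitude is φ_max = arccos|n̂_z| ≈ 58.0°.
Check via Clairaut: cos φ_max = |cos φ₁| · sin C = cos(19.0°)·sin(34.1°) ≈ 0.529, again giving ≈ 58.0°.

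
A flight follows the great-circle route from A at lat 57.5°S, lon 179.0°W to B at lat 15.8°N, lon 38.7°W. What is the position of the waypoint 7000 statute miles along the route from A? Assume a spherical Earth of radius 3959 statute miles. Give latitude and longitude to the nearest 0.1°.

Convert each endpoint to a unit vector on the sphere (x = cos φ cos λ, y = cos φ sin λ, z = sin φ).
The central angle between the endpoints is δ = arccos(p₁·p₂) ≈ 2.249 rad (128.9°). The total great-circle distance is δ·R ≈ 2.249 × 3959 ≈ 8904 mi, so the target fraction is f = 7000/8904 ≈ 0.786.
Interpolate at f ≈ 0.786 with slerp weights a = sin((1−f)δ)/sin δ ≈ 0.594, b = sin(fδ)/sin δ ≈ 1.259.
p = a·p₁ + b·p₂ ≈ (0.627, -0.763, -0.158); φ = arcsin(p_z) ≈ -9.10°, λ = atan2(p_y, p_x) ≈ -50.62°.

≈ lat 9.1°S, lon 50.6°W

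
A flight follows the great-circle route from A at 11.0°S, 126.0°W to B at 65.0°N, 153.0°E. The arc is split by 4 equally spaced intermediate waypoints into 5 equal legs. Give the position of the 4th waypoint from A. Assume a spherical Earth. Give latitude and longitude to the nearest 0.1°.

The haversine formula gives a central angle δ ≈ 1.679 rad (96.2°) between the endpoints.
Interpolate at f = 4/5 with slerp weights a = sin((1−f)δ)/sin δ ≈ 0.331, b = sin(fδ)/sin δ ≈ 0.980.
p = a·p₁ + b·p₂ ≈ (-0.560, -0.075, 0.825); φ = arcsin(p_z) ≈ 55.58°, λ = atan2(p_y, p_x) ≈ -172.35°.

≈ 55.6°N, 172.4°W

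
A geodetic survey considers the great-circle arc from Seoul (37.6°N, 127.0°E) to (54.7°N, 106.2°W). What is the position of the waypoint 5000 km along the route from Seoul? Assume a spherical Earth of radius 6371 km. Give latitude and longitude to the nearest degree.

≈ (68°N, 171°W)

Convert each endpoint to a unit vector on the sphere (x = cos φ cos λ, y = cos φ sin λ, z = sin φ).
The central angle between the endpoints is δ = arccos(p₁·p₂) ≈ 1.345 rad (77.1°). The total great-circle distance is δ·R ≈ 1.345 × 6371 ≈ 8570 km, so the target fraction is f = 5000/8570 ≈ 0.583.
Interpolate at f ≈ 0.583 with slerp weights a = sin((1−f)δ)/sin δ ≈ 0.545, b = sin(fδ)/sin δ ≈ 0.725.
p = a·p₁ + b·p₂ ≈ (-0.377, -0.057, 0.924); φ = arcsin(p_z) ≈ 67.59°, λ = atan2(p_y, p_x) ≈ -171.36°.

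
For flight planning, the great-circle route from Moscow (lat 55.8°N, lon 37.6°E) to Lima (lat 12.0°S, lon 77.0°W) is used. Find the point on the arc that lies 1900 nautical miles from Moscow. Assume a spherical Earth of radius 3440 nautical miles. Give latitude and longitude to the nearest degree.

The haversine formula gives a central angle δ ≈ 1.983 rad (113.6°) between the endpoints. The total great-circle distance is δ·R ≈ 1.983 × 3440 ≈ 6822 nmi, so the target fraction is f = 1900/6822 ≈ 0.278.
Interpolate at f ≈ 0.278 with slerp weights a = sin((1−f)δ)/sin δ ≈ 1.081, b = sin(fδ)/sin δ ≈ 0.573.
p = a·p₁ + b·p₂ ≈ (0.607, -0.175, 0.775); φ = arcsin(p_z) ≈ 50.79°, λ = atan2(p_y, p_x) ≈ -16.09°.

≈ lat 51°N, lon 16°W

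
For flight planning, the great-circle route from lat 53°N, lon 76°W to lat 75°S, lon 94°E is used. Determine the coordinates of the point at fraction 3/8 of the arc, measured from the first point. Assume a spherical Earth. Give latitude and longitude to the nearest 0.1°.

From cos δ = sin φ₁ sin φ₂ + cos φ₁ cos φ₂ cos Δλ, the central angle is δ ≈ 2.751 rad (157.6°).
Interpolate at f = 3/8 with slerp weights a = sin((1−f)δ)/sin δ ≈ 2.600, b = sin(fδ)/sin δ ≈ 2.256.
p = a·p₁ + b·p₂ ≈ (0.338, -0.936, -0.103); φ = arcsin(p_z) ≈ -5.91°, λ = atan2(p_y, p_x) ≈ -70.15°.

≈ lat 5.9°S, lon 70.1°W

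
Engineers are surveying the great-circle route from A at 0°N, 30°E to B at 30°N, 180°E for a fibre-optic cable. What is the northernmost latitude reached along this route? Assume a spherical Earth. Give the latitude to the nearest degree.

≈ 49°N

The great circle lies in the plane with unit normal n̂ = (p₁ × p₂)/|p₁ × p₂|.
Here n̂_z ≈ +0.655; the vertex latitude is φ_max = arccos|n̂_z| ≈ 49.1°.
Check via Clairaut: cos φ_max = |cos φ₁| · sin C = cos(0.0°)·sin(40.9°) ≈ 0.655, again giving ≈ 49.1°.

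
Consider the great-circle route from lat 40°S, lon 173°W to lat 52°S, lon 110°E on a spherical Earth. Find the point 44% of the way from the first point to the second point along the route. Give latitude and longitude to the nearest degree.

≈ lat 52°S, lon 158°E

Write both endpoints as unit vectors p₁, p₂ with components (cos φ cos λ, cos φ sin λ, sin φ).
The central angle between the endpoints is δ = arccos(p₁·p₂) ≈ 0.911 rad (52.2°).
Interpolate at f = 0.44 with slerp weights a = sin((1−f)δ)/sin δ ≈ 0.618, b = sin(fδ)/sin δ ≈ 0.494.
p = a·p₁ + b·p₂ ≈ (-0.574, 0.228, -0.786); φ = arcsin(p_z) ≈ -51.86°, λ = atan2(p_y, p_x) ≈ 158.33°.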